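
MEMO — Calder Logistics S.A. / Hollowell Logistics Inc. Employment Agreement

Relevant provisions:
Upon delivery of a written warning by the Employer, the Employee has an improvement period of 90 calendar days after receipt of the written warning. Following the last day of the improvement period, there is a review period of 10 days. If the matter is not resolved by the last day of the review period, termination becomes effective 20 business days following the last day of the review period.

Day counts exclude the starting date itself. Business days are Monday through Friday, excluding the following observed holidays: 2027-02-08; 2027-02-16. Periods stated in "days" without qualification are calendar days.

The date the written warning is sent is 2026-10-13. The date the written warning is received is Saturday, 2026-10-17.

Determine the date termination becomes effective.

Adding 90 calendar days to 2026-10-17 gives 2027-01-15, which is the last day of the improvement period.
The last day of the review period: 2027-01-15 + 10 days = 2027-01-25.
The date termination becomes effective: 20 business days after Monday, 2027-01-25, skipping weekends and the listed holidays on Feb 8, Feb 16 — Jan 26, Jan 27, Jan 28, Jan 29, …, Feb 22, Feb 23, Feb 24 — lands on Wednesday, 2027-02-24.

2027-02-24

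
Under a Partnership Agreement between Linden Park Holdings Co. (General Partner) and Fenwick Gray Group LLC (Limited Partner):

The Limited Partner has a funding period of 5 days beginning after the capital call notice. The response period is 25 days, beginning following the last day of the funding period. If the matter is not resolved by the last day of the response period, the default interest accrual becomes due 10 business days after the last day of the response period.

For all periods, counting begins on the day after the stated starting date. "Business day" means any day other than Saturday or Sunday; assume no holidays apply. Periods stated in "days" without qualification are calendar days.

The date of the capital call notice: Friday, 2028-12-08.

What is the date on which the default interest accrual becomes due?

Adding 5 calendar days to 2028-12-08 gives 2028-12-13, which is the last day of the funding period.
The last day of the response period: 25 calendar days after 2028-12-13 is 2029-01-07.
The date on which the default interest accrual becomes due: 10 business days after Sunday, 2029-01-07, skipping weekends — Jan 8, Jan 9, Jan 10, Jan 11, Jan 12, Jan 15, Jan 16, Jan 17, Jan 18, Jan 19 — lands on Friday, 2029-01-19.

2029-01-19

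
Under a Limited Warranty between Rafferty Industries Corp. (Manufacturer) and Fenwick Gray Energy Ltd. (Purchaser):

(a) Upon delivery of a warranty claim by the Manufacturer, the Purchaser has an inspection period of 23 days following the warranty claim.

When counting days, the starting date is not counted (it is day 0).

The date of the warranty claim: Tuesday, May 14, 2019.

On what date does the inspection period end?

Adding 23 calendar days to May 14, 2019 gives June 6, 2019, which is the last day of the inspection period.

June 6, 2019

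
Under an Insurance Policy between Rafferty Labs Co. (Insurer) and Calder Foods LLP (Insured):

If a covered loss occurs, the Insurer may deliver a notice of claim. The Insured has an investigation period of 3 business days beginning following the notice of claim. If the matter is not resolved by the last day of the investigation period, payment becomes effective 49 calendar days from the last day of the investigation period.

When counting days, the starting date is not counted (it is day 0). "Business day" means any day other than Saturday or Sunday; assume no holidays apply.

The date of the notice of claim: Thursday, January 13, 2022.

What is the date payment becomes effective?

From Thursday, January 13, 2022, 3 business days (Jan 14, Jan 17, Jan 18, skipping weekends) brings us to Tuesday, January 18, 2022, which is the last day of the investigation period.
Adding 49 calendar days to January 18, 2022 gives March 8, 2022, which is the date payment becomes effective.

March 8, 2022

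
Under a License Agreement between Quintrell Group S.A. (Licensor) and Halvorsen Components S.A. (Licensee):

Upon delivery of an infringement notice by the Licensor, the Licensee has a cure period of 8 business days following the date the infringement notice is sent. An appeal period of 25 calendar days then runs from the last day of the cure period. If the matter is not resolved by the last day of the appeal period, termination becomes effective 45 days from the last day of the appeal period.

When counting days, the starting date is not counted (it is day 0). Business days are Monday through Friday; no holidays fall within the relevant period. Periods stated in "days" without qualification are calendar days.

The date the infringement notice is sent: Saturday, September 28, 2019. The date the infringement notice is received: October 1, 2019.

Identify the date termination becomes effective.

From Saturday, September 28, 2019, 8 business days (Sep 30, Oct 1, Oct 2, Oct 3, Oct 4, Oct 7, Oct 8, Oct 9, skipping weekends) brings us to Wednesday, October 9, 2019, which is the last day of the cure period.
Adding 25 calendar days to October 9, 2019 gives November 3, 2019, which is the last day of the appeal period.
The date termination becomes effective: 45 calendar days after November 3, 2019 is December 18, 2019.

December 18, 2019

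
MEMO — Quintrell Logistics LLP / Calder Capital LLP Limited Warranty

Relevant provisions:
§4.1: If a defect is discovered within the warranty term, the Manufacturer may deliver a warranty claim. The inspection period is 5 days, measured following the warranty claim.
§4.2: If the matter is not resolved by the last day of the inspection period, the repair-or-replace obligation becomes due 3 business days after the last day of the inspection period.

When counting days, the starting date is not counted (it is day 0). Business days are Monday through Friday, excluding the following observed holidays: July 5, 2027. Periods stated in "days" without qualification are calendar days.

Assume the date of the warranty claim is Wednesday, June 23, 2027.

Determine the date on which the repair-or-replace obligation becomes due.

The last day of the inspection period: 5 calendar days after June 23, 2027 is June 28, 2027.
The date on which the repair-or-replace obligation becomes due: counting 3 business days from Monday, June 28, 2027 (Jun 29, Jun 30, Jul 1, skipping weekends) reaches Thursday, July 1, 2027.

July 1, 2027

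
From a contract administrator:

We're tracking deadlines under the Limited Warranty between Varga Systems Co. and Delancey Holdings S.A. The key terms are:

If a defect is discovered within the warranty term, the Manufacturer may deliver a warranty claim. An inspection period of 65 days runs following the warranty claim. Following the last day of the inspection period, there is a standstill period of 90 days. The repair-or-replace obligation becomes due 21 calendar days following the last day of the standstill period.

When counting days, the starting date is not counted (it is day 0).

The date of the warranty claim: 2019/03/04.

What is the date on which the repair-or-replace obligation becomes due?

The last day of the inspection period: 65 calendar days after 2019/03/04 is 2019/05/08.
The last day of the standstill period: 2019/05/08 + 90 days = 2019/08/06.
The date on which the repair-or-replace obligation becomes due: 2019/08/06 + 21 days = 2019/08/27.

2019/08/27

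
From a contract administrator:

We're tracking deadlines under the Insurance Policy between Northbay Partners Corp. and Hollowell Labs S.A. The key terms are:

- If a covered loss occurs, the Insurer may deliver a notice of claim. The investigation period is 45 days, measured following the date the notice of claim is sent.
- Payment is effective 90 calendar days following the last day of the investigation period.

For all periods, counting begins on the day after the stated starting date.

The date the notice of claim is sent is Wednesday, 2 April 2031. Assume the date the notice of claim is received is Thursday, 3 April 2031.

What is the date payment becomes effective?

15 August 2031

The last day of the investigation period: 2 April 2031 + 45 days = 17 May 2031.
The date payment becomes effective: 90 calendar days after 17 May 2031 is 15 August 2031.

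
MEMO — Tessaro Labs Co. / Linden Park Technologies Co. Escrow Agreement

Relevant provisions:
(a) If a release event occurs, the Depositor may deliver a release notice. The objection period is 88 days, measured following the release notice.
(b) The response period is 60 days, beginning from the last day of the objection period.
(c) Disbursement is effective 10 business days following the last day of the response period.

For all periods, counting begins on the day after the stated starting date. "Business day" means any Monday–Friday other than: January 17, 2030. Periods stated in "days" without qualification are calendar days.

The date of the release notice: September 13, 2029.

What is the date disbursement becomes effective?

The last day of the objection period: 88 calendar days after September 13, 2029 is December 10, 2029.
The last day of the response period: 60 calendar days after December 10, 2029 is February 8, 2030.
The date disbursement becomes effective: counting 10 business days from Friday, February 8, 2030 (Feb 11, Feb 12, Feb 13, Feb 14, Feb 15, Feb 18, Feb 19, Feb 20, Feb 21, Feb 22, skipping weekends) reaches Friday, February 22, 2030.

February 22, 2030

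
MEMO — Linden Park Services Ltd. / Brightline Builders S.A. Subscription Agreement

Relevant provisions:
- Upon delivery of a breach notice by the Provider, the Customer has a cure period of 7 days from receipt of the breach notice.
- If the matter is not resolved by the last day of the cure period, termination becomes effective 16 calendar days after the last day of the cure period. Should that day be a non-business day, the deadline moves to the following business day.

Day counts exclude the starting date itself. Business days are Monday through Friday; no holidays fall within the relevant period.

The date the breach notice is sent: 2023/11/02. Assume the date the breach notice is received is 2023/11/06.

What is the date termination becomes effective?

The last day of the cure period: 7 calendar days after 2023/11/06 is 2023/11/13.
The date termination becomes effective: 16 calendar days after 2023/11/13 is 2023/11/29. 2023/11/29 is a Wednesday, so no roll-forward applies.

2023/11/29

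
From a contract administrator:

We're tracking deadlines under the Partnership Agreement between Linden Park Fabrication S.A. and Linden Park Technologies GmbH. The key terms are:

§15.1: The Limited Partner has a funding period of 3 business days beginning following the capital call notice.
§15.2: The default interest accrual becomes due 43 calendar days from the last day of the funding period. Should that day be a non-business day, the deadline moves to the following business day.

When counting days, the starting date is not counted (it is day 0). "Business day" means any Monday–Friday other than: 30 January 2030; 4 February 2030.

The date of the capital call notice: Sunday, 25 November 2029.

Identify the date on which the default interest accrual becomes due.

The last day of the funding period: counting 3 business days from Sunday, 25 November 2029 (Nov 26, Nov 27, Nov 28, skipping weekends) reaches Wednesday, 28 November 2029.
Adding 43 calendar days to 28 November 2029 gives 10 January 2030, which is the date on which the default interest accrual becomes due. 10 January 2030 is a Thursday and is not a listed holiday, so no roll-forward applies.

10 January 2030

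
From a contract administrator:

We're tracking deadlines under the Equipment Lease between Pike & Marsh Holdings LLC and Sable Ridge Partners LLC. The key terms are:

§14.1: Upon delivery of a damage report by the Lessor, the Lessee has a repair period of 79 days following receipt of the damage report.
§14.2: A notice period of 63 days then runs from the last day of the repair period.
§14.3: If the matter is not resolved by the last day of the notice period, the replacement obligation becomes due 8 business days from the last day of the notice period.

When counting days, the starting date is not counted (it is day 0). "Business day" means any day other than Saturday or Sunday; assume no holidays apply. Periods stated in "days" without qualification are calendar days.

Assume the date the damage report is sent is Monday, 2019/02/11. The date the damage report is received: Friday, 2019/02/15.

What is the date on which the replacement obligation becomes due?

2019/07/17

The last day of the repair period: 79 calendar days after 2019/02/15 is 2019/05/05.
Adding 63 calendar days to 2019/05/05 gives 2019/07/07, which is the last day of the notice period.
The date on which the replacement obligation becomes due: counting 8 business days from Sunday, 2019/07/07 (Jul 8, Jul 9, Jul 10, Jul 11, Jul 12, Jul 15, Jul 16, Jul 17, skipping weekends) reaches Wednesday, 2019/07/17.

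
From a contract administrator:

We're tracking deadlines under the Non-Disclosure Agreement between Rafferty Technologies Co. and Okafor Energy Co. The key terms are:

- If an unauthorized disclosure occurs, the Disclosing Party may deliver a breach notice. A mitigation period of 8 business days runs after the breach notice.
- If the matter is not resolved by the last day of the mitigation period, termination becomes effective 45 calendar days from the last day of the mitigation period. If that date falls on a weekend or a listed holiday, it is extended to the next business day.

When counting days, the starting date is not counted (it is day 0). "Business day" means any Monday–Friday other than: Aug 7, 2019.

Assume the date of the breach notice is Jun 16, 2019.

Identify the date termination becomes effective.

Aug 12, 2019

The last day of the mitigation period: 8 business days after Sunday, Jun 16, 2019, skipping weekends — Jun 17, Jun 18, Jun 19, Jun 20, Jun 21, Jun 24, Jun 25, Jun 26 — lands on Wednesday, Jun 26, 2019.
Adding 45 calendar days to Jun 26, 2019 gives Aug 10, 2019, which is the date termination becomes effective. That falls on a Saturday, so it rolls to the next business day, Monday, Aug 12, 2019.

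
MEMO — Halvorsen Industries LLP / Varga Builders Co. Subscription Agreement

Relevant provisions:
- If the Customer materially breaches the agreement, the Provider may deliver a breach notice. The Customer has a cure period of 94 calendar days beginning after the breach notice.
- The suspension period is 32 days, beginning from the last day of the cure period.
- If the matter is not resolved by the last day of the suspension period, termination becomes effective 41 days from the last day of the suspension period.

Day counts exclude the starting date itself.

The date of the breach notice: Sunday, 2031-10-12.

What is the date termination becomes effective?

Adding 94 calendar days to 2031-10-12 gives 2032-01-14, which is the last day of the cure period.
Adding 32 calendar days to 2032-01-14 gives 2032-02-15, which is the last day of the suspension period.
The date termination becomes effective: 2032-02-15 + 41 days = 2032-03-27.

2032-03-27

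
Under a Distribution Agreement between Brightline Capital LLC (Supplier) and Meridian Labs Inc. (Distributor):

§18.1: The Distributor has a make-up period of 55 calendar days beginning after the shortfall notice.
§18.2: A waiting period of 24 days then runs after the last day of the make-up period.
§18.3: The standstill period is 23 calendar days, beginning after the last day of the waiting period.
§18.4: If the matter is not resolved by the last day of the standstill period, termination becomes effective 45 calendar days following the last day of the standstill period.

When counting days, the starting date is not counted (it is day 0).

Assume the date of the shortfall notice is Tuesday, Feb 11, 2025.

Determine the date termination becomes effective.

Jul 8, 2025

Adding 55 calendar days to Feb 11, 2025 gives Apr 7, 2025, which is the last day of the make-up period.
The last day of the waiting period: 24 calendar days after Apr 7, 2025 is May 1, 2025.
The last day of the standstill period: 23 calendar days after May 1, 2025 is May 24, 2025.
The date termination becomes effective: 45 calendar days after May 24, 2025 is Jul 8, 2025.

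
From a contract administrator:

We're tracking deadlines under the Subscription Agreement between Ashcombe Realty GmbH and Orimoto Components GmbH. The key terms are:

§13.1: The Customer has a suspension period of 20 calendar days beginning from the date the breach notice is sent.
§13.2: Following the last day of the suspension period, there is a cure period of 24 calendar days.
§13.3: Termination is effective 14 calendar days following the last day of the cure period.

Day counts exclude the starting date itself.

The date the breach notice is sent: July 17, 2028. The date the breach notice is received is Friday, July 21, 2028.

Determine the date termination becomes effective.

The last day of the suspension period: 20 calendar days after July 17, 2028 is August 6, 2028.
The last day of the cure period: 24 calendar days after August 6, 2028 is August 30, 2028.
The date termination becomes effective: 14 calendar days after August 30, 2028 is September 13, 2028.

September 13, 2028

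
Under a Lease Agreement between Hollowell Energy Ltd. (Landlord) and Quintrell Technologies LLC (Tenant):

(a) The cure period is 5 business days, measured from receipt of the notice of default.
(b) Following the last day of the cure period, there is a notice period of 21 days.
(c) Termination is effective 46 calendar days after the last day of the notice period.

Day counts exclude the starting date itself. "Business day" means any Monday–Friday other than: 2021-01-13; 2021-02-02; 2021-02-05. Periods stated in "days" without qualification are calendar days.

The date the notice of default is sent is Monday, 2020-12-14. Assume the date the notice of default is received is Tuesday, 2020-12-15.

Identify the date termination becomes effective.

From Tuesday, 2020-12-15, 5 business days (Dec 16, Dec 17, Dec 18, Dec 21, Dec 22, skipping weekends) brings us to Tuesday, 2020-12-22, which is the last day of the cure period.
Adding 21 calendar days to 2020-12-22 gives 2021-01-12, which is the last day of the notice period.
The date termination becomes effective: 2021-01-12 + 46 days = 2021-02-27.

2021-02-27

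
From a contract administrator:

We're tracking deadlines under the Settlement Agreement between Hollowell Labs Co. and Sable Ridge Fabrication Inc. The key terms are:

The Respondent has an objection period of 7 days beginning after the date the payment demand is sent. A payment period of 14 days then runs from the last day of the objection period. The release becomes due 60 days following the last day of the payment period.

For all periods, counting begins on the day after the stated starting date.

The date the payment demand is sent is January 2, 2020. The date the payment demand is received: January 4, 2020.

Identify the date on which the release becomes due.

March 23, 2020

The last day of the objection period: January 2, 2020 + 7 days = January 9, 2020.
Adding 14 calendar days to January 9, 2020 gives January 23, 2020, which is the last day of the payment period.
Adding 60 calendar days to January 23, 2020 gives March 23, 2020, which is the date on which the release becomes due.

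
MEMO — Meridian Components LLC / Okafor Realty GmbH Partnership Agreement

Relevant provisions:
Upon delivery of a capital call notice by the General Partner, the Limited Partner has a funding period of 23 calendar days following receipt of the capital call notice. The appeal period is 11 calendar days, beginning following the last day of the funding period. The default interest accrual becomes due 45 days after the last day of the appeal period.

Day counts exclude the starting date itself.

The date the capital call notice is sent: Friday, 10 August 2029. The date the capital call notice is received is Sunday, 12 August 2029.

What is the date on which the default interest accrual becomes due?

30 October 2029

Adding 23 calendar days to 12 August 2029 gives 4 September 2029, which is the last day of the funding period.
The last day of the appeal period: 11 calendar days after 4 September 2029 is 15 September 2029.
The date on which the default interest accrual becomes due: 45 calendar days after 15 September 2029 is 30 October 2029.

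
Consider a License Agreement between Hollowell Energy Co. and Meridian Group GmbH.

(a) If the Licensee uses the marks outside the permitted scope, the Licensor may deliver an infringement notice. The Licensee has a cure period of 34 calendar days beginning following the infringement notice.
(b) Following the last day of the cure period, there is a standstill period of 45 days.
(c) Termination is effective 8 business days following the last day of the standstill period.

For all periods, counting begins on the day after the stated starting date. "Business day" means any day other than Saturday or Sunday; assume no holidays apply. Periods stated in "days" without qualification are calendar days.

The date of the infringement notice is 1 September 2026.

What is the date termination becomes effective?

1 December 2026

The last day of the cure period: 34 calendar days after 1 September 2026 is 5 October 2026.
The last day of the standstill period: 45 calendar days after 5 October 2026 is 19 November 2026.
From Thursday, 19 November 2026, 8 business days (Nov 20, Nov 23, Nov 24, Nov 25, Nov 26, Nov 27, Nov 30, Dec 1, skipping weekends) brings us to Tuesday, 1 December 2026, which is the date termination becomes effective.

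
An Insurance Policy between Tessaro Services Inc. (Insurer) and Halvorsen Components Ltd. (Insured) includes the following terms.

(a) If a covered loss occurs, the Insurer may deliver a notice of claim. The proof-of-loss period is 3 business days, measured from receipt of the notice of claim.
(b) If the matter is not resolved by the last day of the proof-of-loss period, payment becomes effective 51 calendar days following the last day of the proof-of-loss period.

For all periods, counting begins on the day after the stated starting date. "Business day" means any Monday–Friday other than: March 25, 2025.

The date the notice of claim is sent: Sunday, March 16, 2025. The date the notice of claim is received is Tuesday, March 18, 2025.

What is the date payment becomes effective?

The last day of the proof-of-loss period: counting 3 business days from Tuesday, March 18, 2025 (Mar 19, Mar 20, Mar 21, skipping weekends) reaches Friday, March 21, 2025.
The date payment becomes effective: March 21, 2025 + 51 days = May 11, 2025.

May 11, 2025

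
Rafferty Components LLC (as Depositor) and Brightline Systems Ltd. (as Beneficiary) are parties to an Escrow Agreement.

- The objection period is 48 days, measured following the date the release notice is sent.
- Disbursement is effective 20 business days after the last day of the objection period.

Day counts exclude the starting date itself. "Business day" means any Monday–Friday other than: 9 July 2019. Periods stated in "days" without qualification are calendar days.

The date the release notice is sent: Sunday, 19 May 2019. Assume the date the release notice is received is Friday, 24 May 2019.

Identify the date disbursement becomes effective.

5 August 2019

The last day of the objection period: 19 May 2019 + 48 days = 6 July 2019.
The date disbursement becomes effective: 20 business days after Saturday, 6 July 2019, skipping weekends and the listed holiday on Jul 9 — Jul 8, Jul 10, Jul 11, Jul 12, …, Aug 1, Aug 2, Aug 5 — lands on Monday, 5 August 2019.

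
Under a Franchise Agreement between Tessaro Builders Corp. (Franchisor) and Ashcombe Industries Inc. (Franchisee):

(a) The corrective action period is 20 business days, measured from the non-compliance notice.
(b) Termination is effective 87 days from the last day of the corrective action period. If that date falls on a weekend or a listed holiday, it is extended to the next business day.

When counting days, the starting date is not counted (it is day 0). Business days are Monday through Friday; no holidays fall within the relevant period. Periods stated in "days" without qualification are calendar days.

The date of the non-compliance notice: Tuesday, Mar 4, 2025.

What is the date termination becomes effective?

The last day of the corrective action period: 20 business days after Tuesday, Mar 4, 2025, skipping weekends — Mar 5, Mar 6, Mar 7, Mar 10, …, Mar 28, Mar 31, Apr 1 — lands on Tuesday, Apr 1, 2025.
The date termination becomes effective: Apr 1, 2025 + 87 days = Jun 27, 2025. Jun 27, 2025 is a Friday, so no roll-forward applies.

Jun 27, 2025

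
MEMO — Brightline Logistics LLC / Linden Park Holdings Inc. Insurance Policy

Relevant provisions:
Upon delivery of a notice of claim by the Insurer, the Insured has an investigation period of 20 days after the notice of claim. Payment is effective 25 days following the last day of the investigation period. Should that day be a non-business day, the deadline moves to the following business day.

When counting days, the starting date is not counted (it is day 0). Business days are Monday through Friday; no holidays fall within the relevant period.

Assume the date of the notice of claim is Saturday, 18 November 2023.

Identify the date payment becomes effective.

2 January 2024

Adding 20 calendar days to 18 November 2023 gives 8 December 2023, which is the last day of the investigation period.
The date payment becomes effective: 8 December 2023 + 25 days = 2 January 2024. 2 January 2024 is a Tuesday, so no roll-forward applies.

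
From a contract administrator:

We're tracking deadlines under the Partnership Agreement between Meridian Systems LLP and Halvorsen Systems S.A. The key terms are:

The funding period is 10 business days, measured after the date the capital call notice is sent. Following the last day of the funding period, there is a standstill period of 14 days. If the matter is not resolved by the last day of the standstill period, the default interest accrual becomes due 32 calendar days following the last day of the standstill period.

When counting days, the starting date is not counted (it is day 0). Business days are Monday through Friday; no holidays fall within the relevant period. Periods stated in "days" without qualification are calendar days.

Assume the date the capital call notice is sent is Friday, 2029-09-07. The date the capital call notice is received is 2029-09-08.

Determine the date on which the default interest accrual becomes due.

2029-11-06

From Friday, 2029-09-07, 10 business days (Sep 10, Sep 11, Sep 12, Sep 13, Sep 14, Sep 17, Sep 18, Sep 19, Sep 20, Sep 21, skipping weekends) brings us to Friday, 2029-09-21, which is the last day of the funding period.
The last day of the standstill period: 2029-09-21 + 14 days = 2029-10-05.
The date on which the default interest accrual becomes due: 2029-10-05 + 32 days = 2029-11-06.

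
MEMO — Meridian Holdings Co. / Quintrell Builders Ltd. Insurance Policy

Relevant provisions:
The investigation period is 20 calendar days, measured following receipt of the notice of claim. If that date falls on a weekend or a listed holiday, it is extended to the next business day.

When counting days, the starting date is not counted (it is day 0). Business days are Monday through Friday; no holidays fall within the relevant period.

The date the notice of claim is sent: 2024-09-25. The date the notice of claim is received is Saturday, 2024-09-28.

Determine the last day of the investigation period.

The last day of the investigation period: 20 calendar days after 2024-09-28 is 2024-10-18. 2024-10-18 is a Friday, so no roll-forward applies.

2024-10-18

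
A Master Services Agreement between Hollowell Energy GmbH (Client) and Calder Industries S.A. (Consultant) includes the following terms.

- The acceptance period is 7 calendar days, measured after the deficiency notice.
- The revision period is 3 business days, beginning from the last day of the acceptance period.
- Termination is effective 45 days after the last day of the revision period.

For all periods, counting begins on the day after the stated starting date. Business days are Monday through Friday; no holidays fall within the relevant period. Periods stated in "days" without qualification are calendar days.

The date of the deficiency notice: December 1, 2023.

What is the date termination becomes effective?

The last day of the acceptance period: 7 calendar days after December 1, 2023 is December 8, 2023.
From Friday, December 8, 2023, 3 business days (Dec 11, Dec 12, Dec 13, skipping weekends) brings us to Wednesday, December 13, 2023, which is the last day of the revision period.
The date termination becomes effective: December 13, 2023 + 45 days = January 27, 2024.

January 27, 2024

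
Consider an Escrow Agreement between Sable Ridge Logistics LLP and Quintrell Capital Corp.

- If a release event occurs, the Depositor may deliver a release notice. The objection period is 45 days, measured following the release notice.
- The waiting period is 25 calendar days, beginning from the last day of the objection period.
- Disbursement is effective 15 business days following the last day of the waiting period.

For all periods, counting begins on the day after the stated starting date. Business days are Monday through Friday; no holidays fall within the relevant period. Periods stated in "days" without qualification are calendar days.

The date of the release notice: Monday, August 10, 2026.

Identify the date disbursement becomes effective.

November 9, 2026

Adding 45 calendar days to August 10, 2026 gives September 24, 2026, which is the last day of the objection period.
The last day of the waiting period: September 24, 2026 + 25 days = October 19, 2026.
From Monday, October 19, 2026, 15 business days (Oct 20, Oct 21, Oct 22, Oct 23, …, Nov 5, Nov 6, Nov 9, skipping weekends) brings us to Monday, November 9, 2026, which is the date disbursement becomes effective.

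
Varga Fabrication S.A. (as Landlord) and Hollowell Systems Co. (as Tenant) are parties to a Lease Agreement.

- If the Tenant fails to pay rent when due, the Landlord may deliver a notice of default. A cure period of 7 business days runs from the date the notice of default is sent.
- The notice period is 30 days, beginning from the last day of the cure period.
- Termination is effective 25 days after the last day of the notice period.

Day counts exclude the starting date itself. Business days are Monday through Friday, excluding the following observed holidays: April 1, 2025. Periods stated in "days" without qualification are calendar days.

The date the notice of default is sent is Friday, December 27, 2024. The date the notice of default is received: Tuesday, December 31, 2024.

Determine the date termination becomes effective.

The last day of the cure period: counting 7 business days from Friday, December 27, 2024 (Dec 30, Dec 31, Jan 1, Jan 2, Jan 3, Jan 6, Jan 7, skipping weekends) reaches Tuesday, January 7, 2025.
Adding 30 calendar days to January 7, 2025 gives February 6, 2025, which is the last day of the notice period.
Adding 25 calendar days to February 6, 2025 gives March 3, 2025, which is the date termination becomes effective.

March 3, 2025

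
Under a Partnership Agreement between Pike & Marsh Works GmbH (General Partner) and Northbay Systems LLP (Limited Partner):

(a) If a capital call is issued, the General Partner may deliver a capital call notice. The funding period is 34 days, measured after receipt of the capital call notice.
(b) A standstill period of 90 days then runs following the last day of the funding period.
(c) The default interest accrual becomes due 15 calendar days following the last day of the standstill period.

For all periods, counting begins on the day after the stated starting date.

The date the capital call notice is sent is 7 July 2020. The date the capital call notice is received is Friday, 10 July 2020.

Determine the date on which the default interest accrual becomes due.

26 November 2020

Adding 34 calendar days to 10 July 2020 gives 13 August 2020, which is the last day of the funding period.
The last day of the standstill period: 90 calendar days after 13 August 2020 is 11 November 2020.
The date on which the default interest accrual becomes due: 15 calendar days after 11 November 2020 is 26 November 2020.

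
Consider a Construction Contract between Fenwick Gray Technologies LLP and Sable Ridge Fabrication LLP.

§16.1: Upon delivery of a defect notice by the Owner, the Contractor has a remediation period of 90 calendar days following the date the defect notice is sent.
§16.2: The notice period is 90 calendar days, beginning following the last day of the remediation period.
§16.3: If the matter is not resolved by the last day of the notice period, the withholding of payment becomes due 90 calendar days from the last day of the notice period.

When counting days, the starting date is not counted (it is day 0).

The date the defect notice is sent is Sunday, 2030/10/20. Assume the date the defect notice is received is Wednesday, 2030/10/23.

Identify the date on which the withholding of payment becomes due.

2031/07/17

The last day of the remediation period: 2030/10/20 + 90 days = 2031/01/18.
The last day of the notice period: 2031/01/18 + 90 days = 2031/04/18.
The date on which the withholding of payment becomes due: 2031/04/18 + 90 days = 2031/07/17.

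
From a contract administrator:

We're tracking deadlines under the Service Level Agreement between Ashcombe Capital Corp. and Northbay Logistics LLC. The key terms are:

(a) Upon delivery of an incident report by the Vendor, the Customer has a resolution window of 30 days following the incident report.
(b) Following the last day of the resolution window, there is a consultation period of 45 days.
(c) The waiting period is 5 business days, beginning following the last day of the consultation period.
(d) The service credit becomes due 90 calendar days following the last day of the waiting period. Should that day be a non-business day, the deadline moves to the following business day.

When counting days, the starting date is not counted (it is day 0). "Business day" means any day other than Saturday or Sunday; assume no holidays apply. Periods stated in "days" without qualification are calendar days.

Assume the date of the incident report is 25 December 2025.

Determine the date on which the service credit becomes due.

Adding 30 calendar days to 25 December 2025 gives 24 January 2026, which is the last day of the resolution window.
Adding 45 calendar days to 24 January 2026 gives 10 March 2026, which is the last day of the consultation period.
From Tuesday, 10 March 2026, 5 business days (Mar 11, Mar 12, Mar 13, Mar 16, Mar 17, skipping weekends) brings us to Tuesday, 17 March 2026, which is the last day of the waiting period.
The date on which the service credit becomes due: 17 March 2026 + 90 days = 15 June 2026. 15 June 2026 is a Monday, so no roll-forward applies.

15 June 2026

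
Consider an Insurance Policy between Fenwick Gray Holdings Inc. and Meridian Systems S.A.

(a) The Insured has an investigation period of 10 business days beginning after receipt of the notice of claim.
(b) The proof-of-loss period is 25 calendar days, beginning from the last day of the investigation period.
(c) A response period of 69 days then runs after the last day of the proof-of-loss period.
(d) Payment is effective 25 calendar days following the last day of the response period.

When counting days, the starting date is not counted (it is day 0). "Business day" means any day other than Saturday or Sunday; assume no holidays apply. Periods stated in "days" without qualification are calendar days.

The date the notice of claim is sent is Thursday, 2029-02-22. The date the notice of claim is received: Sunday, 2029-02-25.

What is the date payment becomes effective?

The last day of the investigation period: counting 10 business days from Sunday, 2029-02-25 (Feb 26, Feb 27, Feb 28, Mar 1, Mar 2, Mar 5, Mar 6, Mar 7, Mar 8, Mar 9, skipping weekends) reaches Friday, 2029-03-09.
The last day of the proof-of-loss period: 25 calendar days after 2029-03-09 is 2029-04-03.
The last day of the response period: 69 calendar days after 2029-04-03 is 2029-06-11.
The date payment becomes effective: 2029-06-11 + 25 days = 2029-07-06.

2029-07-06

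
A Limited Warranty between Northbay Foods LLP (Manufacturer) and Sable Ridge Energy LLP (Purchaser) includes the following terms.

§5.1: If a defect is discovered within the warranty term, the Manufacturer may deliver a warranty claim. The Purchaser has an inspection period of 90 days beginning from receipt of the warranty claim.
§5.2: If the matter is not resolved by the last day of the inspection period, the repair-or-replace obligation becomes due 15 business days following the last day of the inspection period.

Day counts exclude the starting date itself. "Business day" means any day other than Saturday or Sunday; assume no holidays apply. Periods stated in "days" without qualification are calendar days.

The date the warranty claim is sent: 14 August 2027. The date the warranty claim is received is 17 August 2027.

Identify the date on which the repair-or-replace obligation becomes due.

Adding 90 calendar days to 17 August 2027 gives 15 November 2027, which is the last day of the inspection period.
The date on which the repair-or-replace obligation becomes due: counting 15 business days from Monday, 15 November 2027 (Nov 16, Nov 17, Nov 18, Nov 19, …, Dec 2, Dec 3, Dec 6, skipping weekends) reaches Monday, 6 December 2027.

6 December 2027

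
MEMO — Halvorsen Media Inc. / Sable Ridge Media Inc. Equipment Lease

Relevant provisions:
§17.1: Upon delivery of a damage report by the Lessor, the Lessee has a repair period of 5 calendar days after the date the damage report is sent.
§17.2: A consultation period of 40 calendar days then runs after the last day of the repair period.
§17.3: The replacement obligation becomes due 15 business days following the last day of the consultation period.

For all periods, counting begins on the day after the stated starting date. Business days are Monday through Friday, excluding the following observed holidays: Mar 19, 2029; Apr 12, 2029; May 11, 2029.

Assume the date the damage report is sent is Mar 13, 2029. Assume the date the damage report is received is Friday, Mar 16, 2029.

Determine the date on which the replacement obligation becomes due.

May 21, 2029

Adding 5 calendar days to Mar 13, 2029 gives Mar 18, 2029, which is the last day of the repair period.
Adding 40 calendar days to Mar 18, 2029 gives Apr 27, 2029, which is the last day of the consultation period.
From Friday, Apr 27, 2029, 15 business days (Apr 30, May 1, May 2, May 3, …, May 17, May 18, May 21, skipping weekends and the listed holiday on May 11) brings us to Monday, May 21, 2029, which is the date on which the replacement obligation becomes due.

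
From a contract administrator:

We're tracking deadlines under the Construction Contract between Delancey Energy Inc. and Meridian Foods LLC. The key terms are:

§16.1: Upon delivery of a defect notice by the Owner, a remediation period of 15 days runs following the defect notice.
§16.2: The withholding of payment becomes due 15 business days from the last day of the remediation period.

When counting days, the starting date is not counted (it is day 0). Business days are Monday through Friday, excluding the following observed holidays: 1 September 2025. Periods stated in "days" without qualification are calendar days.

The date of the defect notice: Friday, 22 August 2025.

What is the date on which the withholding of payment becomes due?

The last day of the remediation period: 22 August 2025 + 15 days = 6 September 2025.
The date on which the withholding of payment becomes due: 15 business days after Saturday, 6 September 2025, skipping weekends — Sep 8, Sep 9, Sep 10, Sep 11, …, Sep 24, Sep 25, Sep 26 — lands on Friday, 26 September 2025.

26 September 2025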